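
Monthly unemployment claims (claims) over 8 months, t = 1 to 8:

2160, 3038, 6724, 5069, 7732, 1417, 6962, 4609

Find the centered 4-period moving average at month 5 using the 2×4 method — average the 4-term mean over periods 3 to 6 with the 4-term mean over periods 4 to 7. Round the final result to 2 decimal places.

Sum over 3–6: 6724 + 5069 + 7732 + 1417 = 20942
Sum over 4–7: 5069 + 7732 + 1417 + 6962 = 21180
CMA at t=5 = (20942 + 21180) / (2·4) = 42122 / 8 = 5265.25

5265.25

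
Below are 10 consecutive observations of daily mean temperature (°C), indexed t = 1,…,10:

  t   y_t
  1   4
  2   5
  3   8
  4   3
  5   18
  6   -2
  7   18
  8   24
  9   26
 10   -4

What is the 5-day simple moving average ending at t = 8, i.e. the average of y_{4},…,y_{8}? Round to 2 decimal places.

Sum of periods 4–8: 3 + 18 + (-2) + 18 + 24 = 61
Divide by 5: 61 / 5 = 12.20

12.20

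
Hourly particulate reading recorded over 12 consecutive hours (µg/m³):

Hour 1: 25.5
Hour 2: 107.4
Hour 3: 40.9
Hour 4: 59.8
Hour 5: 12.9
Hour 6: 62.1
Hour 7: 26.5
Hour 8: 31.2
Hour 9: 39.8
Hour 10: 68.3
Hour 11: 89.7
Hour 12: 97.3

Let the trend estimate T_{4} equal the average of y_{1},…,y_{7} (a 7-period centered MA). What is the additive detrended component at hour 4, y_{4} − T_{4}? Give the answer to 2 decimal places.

11.93

Trend T_4 = (25.5 + 107.4 + 40.9 + 59.8 + 12.9 + 62.1 + 26.5) / 7 = 335.1/7 = 47.8714
Detrended value: 59.8 − 47.8714 = 11.93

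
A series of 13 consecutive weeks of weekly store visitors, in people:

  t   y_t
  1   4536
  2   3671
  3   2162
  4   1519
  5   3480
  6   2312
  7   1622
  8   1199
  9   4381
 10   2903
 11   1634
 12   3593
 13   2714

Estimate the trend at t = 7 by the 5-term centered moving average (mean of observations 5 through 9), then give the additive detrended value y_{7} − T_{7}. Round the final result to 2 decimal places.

-976.80

Trend T_7 = (3480 + 2312 + 1622 + 1199 + 4381) / 5 = 12994/5 = 2598.8000
Detrended value: 1622 − 2598.8000 = -976.80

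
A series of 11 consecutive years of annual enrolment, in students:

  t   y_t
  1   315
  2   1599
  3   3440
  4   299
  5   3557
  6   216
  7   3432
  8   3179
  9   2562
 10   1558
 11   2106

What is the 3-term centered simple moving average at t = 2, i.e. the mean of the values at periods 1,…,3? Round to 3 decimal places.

1784.667

Sum of periods 1–3: 315 + 1599 + 3440 = 5354
Divide by 3: 5354 / 3 = 1784.667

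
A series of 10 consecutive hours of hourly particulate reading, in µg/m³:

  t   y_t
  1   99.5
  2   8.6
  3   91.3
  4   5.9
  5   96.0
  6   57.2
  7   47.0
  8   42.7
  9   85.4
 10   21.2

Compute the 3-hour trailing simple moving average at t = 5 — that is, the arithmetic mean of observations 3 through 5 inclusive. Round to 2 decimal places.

Sum of periods 3–5: 91.3 + 5.9 + 96.0 = 193.2
Divide by 3: 193.2 / 3 = 64.40

64.40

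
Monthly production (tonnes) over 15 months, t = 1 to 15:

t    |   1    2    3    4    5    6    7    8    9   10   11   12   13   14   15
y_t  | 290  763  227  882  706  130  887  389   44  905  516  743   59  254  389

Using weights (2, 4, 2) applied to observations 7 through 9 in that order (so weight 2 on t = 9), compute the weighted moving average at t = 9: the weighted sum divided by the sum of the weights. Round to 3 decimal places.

Weighted sum: 2·887 + 4·389 + 2·44 = 1774 + 1556 + 88 = 3418
Weight total: 2 + 4 + 2 = 8
WMA = 3418 / 8 = 427.250

427.250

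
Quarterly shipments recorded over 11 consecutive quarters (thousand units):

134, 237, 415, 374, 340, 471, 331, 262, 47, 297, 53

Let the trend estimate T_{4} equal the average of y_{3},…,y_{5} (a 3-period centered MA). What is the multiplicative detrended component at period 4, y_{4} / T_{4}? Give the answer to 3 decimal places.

Trend T_4 = (415 + 374 + 340) / 3 = 1129/3 = 376.33333
Ratio to trend: 374 / 376.33333 = 0.994

0.994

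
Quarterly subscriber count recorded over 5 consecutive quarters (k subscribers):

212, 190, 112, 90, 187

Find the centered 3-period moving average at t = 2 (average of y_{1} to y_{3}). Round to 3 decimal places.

171.333

Sum of periods 1–3: 212 + 190 + 112 = 514
Divide by 3: 514 / 3 = 171.333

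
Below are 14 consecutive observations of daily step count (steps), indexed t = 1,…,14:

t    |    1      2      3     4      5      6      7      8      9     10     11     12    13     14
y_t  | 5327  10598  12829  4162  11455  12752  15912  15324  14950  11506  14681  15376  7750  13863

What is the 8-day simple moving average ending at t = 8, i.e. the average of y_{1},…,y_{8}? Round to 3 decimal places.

11044.875

Sum of periods 1–8: 5327 + 10598 + 12829 + 4162 + 11455 + 12752 + 15912 + 15324 = 88359
Divide by 8: 88359 / 8 = 11044.875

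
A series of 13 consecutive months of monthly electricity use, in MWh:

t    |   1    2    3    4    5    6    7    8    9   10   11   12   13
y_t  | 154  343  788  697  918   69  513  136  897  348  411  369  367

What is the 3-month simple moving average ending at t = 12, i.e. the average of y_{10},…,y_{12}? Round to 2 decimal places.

Sum of periods 10–12: 348 + 411 + 369 = 1128
Divide by 3: 1128 / 3 = 376.00

376.00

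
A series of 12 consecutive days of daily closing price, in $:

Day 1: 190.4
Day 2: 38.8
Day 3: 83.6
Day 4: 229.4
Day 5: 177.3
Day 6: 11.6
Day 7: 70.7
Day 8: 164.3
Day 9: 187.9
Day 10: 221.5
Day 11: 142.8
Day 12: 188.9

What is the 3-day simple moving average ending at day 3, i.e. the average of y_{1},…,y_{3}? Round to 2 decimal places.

104.27

Sum of periods 1–3: 190.4 + 38.8 + 83.6 = 312.8
Divide by 3: 312.8 / 3 = 104.27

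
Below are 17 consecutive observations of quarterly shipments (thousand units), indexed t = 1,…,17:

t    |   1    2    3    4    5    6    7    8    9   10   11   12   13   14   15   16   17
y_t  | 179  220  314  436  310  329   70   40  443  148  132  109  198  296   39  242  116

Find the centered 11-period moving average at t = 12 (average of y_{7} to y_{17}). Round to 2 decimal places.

Sum of periods 7–17: 70 + 40 + 443 + 148 + 132 + 109 + 198 + 296 + 39 + 242 + 116 = 1833
Divide by 11: 1833 / 11 = 166.64

166.64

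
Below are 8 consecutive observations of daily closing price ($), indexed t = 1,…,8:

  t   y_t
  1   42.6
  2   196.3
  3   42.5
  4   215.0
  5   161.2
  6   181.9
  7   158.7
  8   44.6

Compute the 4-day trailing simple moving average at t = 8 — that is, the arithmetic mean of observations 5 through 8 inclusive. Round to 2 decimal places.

136.60

Sum of periods 5–8: 161.2 + 181.9 + 158.7 + 44.6 = 546.4
Divide by 4: 546.4 / 4 = 136.60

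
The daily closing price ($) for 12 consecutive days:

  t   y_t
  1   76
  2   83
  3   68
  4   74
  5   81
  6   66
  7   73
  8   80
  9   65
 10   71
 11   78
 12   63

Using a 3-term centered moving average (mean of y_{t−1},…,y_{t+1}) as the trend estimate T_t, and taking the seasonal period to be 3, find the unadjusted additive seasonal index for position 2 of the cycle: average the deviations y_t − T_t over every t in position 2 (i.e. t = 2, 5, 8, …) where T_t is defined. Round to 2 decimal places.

Season position 2 occurs at t = 2, 5, 8, 11 (where T_t is defined).
t=2: T_2 = 75.6667; y_2 − T_2 = 83 − 75.6667 = 7.3333
t=5: T_5 = 73.6667; y_5 − T_5 = 81 − 73.6667 = 7.3333
t=8: T_8 = 72.6667; y_8 − T_8 = 80 − 72.6667 = 7.3333
t=11: T_11 = 70.6667; y_11 − T_11 = 78 − 70.6667 = 7.3333
Mean deviation: (7.3333 + 7.3333 + 7.3333 + 7.3333) / 4 = 7.33

7.33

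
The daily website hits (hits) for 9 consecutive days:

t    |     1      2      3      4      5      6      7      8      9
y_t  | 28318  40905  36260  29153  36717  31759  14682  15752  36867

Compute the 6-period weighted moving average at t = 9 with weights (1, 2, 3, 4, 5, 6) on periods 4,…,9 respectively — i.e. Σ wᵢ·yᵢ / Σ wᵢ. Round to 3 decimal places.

Weighted sum: 1·29153 + 2·36717 + 3·31759 + 4·14682 + 5·15752 + 6·36867 = 29153 + 73434 + 95277 + 58728 + 78760 + 221202 = 556554
Weight total: 1 + 2 + 3 + 4 + 5 + 6 = 21
WMA = 556554 / 21 = 26502.571

26502.571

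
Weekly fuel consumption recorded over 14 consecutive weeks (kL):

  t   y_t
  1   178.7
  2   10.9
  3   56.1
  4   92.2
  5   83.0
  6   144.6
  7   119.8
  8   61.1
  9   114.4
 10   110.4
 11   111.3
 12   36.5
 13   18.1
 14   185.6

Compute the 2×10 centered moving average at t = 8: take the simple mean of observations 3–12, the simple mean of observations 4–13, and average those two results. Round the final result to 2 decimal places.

91.04

Sum over 3–12: 56.1 + 92.2 + 83.0 + 144.6 + 119.8 + 61.1 + 114.4 + 110.4 + 111.3 + 36.5 = 929.4
Sum over 4–13: 92.2 + 83.0 + 144.6 + 119.8 + 61.1 + 114.4 + 110.4 + 111.3 + 36.5 + 18.1 = 891.4
CMA at t=8 = (929.4 + 891.4) / (2·10) = 1820.8 / 20 = 91.04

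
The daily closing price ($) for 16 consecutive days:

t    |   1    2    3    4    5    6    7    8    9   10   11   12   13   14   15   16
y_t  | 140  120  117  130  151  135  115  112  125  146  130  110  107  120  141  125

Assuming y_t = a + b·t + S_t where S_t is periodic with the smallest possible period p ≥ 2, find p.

First differences y_{t+1} − y_t: -20, -3, 13, 21, -16, -20, -3, 13, 21, -16, -20, -3, …
The difference pattern repeats every 5 terms and not for any smaller step, so p = 5.

5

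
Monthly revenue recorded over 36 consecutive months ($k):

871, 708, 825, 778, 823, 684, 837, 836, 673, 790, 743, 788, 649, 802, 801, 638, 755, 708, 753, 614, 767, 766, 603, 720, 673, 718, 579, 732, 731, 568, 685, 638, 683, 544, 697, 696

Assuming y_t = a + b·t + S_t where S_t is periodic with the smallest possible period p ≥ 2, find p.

First differences y_{t+1} − y_t: -163, 117, -47, 45, -139, 153, -1, -163, 117, -47, 45, -139, 153, -1, -163, 117, …
The difference pattern repeats every 7 terms and not for any smaller step, so p = 7.

7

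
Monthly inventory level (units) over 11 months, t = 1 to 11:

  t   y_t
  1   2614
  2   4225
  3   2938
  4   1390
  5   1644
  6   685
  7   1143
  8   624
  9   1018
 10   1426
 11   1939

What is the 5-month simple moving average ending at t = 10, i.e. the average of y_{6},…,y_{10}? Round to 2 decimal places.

979.20

Sum of periods 6–10: 685 + 1143 + 624 + 1018 + 1426 = 4896
Divide by 5: 4896 / 5 = 979.20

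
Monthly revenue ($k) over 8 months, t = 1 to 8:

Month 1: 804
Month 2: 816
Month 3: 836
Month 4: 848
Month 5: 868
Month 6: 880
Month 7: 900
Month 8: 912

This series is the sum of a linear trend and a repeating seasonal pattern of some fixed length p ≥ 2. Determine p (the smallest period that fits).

First differences y_{t+1} − y_t: 12, 20, 12, 20, 12, 20, …
The difference pattern repeats every 2 terms and not for any smaller step, so p = 2.

2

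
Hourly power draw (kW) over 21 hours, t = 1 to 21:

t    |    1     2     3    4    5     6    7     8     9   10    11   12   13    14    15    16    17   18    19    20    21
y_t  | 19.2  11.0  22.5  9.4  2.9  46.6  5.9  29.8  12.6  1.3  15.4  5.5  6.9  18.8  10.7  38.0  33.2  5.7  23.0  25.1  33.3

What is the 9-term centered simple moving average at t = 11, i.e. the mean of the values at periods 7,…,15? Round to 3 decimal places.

Sum of periods 7–15: 5.9 + 29.8 + 12.6 + 1.3 + 15.4 + 5.5 + 6.9 + 18.8 + 10.7 = 106.9
Divide by 9: 106.9 / 9 = 11.878

11.878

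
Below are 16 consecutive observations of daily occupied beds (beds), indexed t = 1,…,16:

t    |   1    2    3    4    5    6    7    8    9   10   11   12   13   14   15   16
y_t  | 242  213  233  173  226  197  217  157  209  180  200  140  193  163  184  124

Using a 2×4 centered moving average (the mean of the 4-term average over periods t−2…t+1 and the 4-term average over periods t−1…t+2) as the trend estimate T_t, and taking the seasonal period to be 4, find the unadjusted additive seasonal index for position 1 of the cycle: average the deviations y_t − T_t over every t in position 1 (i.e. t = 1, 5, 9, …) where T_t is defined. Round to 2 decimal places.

Season position 1 occurs at t = 5, 9, 13 (where T_t is defined).
t=5: T_5 = 205.2500; y_5 − T_5 = 226 − 205.2500 = 20.7500
t=9: T_9 = 188.6250; y_9 − T_9 = 209 − 188.6250 = 20.3750
t=13: T_13 = 172.0000; y_13 − T_13 = 193 − 172.0000 = 21.0000
Mean deviation: (20.7500 + 20.3750 + 21.0000) / 3 = 20.71

20.71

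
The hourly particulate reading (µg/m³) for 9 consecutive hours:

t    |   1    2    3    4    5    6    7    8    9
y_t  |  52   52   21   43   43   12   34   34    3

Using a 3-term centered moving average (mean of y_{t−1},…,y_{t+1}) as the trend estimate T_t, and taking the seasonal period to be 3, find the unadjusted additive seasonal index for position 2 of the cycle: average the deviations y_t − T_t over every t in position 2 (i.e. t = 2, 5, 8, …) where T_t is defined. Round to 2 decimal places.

10.33

Season position 2 occurs at t = 2, 5, 8 (where T_t is defined).
t=2: T_2 = 41.6667; y_2 − T_2 = 52 − 41.6667 = 10.3333
t=5: T_5 = 32.6667; y_5 − T_5 = 43 − 32.6667 = 10.3333
t=8: T_8 = 23.6667; y_8 − T_8 = 34 − 23.6667 = 10.3333
Mean deviation: (10.3333 + 10.3333 + 10.3333) / 3 = 10.33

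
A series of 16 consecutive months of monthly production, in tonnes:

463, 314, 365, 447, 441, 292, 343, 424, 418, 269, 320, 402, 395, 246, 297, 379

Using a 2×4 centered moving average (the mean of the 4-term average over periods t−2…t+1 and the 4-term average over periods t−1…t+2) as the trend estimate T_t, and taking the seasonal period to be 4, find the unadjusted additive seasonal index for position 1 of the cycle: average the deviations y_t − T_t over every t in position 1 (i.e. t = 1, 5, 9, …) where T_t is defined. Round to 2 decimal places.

Season position 1 occurs at t = 5, 9, 13 (where T_t is defined).
t=5: T_5 = 383.5000; y_5 − T_5 = 441 − 383.5000 = 57.5000
t=9: T_9 = 360.6250; y_9 − T_9 = 418 − 360.6250 = 57.3750
t=13: T_13 = 337.8750; y_13 − T_13 = 395 − 337.8750 = 57.1250
Mean deviation: (57.5000 + 57.3750 + 57.1250) / 3 = 57.33

57.33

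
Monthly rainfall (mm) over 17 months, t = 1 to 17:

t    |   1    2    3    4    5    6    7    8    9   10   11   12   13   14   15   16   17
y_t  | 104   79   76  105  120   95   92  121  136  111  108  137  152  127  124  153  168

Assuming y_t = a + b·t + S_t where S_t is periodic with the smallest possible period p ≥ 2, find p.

First differences y_{t+1} − y_t: -25, -3, 29, 15, -25, -3, 29, 15, -25, -3, …
The difference pattern repeats every 4 terms and not for any smaller step, so p = 4.

4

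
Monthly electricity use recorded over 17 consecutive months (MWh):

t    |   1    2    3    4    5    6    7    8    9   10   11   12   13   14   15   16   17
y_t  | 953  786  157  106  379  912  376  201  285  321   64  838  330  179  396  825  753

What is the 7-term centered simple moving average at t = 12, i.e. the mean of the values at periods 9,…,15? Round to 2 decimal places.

Sum of periods 9–15: 285 + 321 + 64 + 838 + 330 + 179 + 396 = 2413
Divide by 7: 2413 / 7 = 344.71

344.71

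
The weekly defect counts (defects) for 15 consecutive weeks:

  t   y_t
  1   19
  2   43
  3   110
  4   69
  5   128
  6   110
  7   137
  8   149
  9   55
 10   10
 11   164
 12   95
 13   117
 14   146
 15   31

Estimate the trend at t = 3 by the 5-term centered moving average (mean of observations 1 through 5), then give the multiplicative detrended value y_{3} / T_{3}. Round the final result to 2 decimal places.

Trend T_3 = (19 + 43 + 110 + 69 + 128) / 5 = 369/5 = 73.8000
Ratio to trend: 110 / 73.8000 = 1.49

1.49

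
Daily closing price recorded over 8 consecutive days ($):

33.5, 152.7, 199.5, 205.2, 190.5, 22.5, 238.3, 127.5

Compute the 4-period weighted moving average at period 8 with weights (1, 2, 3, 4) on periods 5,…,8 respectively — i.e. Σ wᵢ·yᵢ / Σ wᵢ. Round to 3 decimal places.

Weighted sum: 1·190.5 + 2·22.5 + 3·238.3 + 4·127.5 = 190.5 + 45.0 + 714.9 + 510.0 = 1460.4
Weight total: 1 + 2 + 3 + 4 = 10
WMA = 1460.4 / 10 = 146.040

146.040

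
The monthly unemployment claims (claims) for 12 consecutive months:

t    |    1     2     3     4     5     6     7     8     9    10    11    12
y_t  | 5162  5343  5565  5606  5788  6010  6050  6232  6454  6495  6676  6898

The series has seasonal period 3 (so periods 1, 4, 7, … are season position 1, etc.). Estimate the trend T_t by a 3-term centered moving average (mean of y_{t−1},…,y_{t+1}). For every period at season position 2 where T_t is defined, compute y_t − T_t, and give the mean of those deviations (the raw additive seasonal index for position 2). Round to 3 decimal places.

Season position 2 occurs at t = 2, 5, 8, 11 (where T_t is defined).
t=2: T_2 = 5356.66667; y_2 − T_2 = 5343 − 5356.66667 = -13.66667
t=5: T_5 = 5801.33333; y_5 − T_5 = 5788 − 5801.33333 = -13.33333
t=8: T_8 = 6245.33333; y_8 − T_8 = 6232 − 6245.33333 = -13.33333
t=11: T_11 = 6689.66667; y_11 − T_11 = 6676 − 6689.66667 = -13.66667
Mean deviation: (-13.66667 + -13.33333 + -13.33333 + -13.66667) / 4 = -13.500

-13.500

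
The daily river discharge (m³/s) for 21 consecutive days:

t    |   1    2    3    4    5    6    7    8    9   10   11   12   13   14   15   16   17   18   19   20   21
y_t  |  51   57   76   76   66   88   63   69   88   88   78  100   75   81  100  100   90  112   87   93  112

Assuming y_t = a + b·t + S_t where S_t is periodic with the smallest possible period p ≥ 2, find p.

First differences y_{t+1} − y_t: 6, 19, 0, -10, 22, -25, 6, 19, 0, -10, 22, -25, 6, 19, …
The difference pattern repeats every 6 terms and not for any smaller step, so p = 6.

6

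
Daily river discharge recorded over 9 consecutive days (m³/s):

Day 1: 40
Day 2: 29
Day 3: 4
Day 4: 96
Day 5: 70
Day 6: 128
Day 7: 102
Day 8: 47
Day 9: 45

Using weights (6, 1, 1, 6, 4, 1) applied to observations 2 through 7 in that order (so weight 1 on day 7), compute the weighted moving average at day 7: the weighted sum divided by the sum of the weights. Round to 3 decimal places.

68.842

Weighted sum: 6·29 + 1·4 + 1·96 + 6·70 + 4·128 + 1·102 = 174 + 4 + 96 + 420 + 512 + 102 = 1308
Weight total: 6 + 1 + 1 + 6 + 4 + 1 = 19
WMA = 1308 / 19 = 68.842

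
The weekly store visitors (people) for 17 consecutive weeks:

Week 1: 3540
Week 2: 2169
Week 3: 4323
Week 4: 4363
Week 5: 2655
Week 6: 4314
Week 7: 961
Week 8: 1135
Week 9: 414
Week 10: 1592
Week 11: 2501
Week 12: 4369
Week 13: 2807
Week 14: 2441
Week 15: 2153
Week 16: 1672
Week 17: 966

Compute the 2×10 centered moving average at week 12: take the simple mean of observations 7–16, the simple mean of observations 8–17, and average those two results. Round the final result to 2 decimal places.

2004.75

Sum over 7–16: 961 + 1135 + 414 + 1592 + 2501 + 4369 + 2807 + 2441 + 2153 + 1672 = 20045
Sum over 8–17: 1135 + 414 + 1592 + 2501 + 4369 + 2807 + 2441 + 2153 + 1672 + 966 = 20050
CMA at t=12 = (20045 + 20050) / (2·10) = 40095 / 20 = 2004.75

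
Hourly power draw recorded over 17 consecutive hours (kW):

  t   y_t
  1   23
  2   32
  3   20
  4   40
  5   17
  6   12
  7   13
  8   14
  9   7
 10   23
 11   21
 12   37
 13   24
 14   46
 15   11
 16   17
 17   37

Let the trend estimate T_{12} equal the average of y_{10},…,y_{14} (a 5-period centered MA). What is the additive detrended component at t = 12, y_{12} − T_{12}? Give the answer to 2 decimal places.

6.80

Trend T_12 = (23 + 21 + 37 + 24 + 46) / 5 = 151/5 = 30.2000
Detrended value: 37 − 30.2000 = 6.80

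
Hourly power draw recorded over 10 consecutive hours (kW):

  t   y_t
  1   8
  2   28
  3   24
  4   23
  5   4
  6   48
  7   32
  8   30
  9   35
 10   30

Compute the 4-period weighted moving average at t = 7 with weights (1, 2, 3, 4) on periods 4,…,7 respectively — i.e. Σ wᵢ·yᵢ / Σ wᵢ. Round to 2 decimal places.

30.30

Weighted sum: 1·23 + 2·4 + 3·48 + 4·32 = 23 + 8 + 144 + 128 = 303
Weight total: 1 + 2 + 3 + 4 = 10
WMA = 303 / 10 = 30.30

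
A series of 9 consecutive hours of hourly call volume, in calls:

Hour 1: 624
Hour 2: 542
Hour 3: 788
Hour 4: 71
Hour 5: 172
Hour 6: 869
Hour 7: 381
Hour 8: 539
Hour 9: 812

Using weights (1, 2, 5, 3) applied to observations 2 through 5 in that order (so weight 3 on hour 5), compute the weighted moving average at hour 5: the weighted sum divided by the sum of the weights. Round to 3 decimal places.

Weighted sum: 1·542 + 2·788 + 5·71 + 3·172 = 542 + 1576 + 355 + 516 = 2989
Weight total: 1 + 2 + 5 + 3 = 11
WMA = 2989 / 11 = 271.727

271.727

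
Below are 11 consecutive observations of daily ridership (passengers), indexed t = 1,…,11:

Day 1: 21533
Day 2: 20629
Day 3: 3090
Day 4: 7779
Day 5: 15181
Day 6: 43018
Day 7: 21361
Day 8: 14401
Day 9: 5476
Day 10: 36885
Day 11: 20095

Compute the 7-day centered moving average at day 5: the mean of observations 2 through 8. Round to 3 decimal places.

17922.714

Sum of periods 2–8: 20629 + 3090 + 7779 + 15181 + 43018 + 21361 + 14401 = 125459
Divide by 7: 125459 / 7 = 17922.714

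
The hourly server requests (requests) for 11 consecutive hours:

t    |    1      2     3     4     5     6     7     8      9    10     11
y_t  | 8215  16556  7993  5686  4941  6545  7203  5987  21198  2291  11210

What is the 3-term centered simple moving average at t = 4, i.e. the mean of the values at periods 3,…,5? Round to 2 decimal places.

Sum of periods 3–5: 7993 + 5686 + 4941 = 18620
Divide by 3: 18620 / 3 = 6206.67

6206.67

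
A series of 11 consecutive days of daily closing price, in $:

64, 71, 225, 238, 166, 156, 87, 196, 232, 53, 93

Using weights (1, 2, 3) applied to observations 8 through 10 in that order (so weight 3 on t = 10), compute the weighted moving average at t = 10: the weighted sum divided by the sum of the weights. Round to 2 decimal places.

136.50

Weighted sum: 1·196 + 2·232 + 3·53 = 196 + 464 + 159 = 819
Weight total: 1 + 2 + 3 = 6
WMA = 819 / 6 = 136.50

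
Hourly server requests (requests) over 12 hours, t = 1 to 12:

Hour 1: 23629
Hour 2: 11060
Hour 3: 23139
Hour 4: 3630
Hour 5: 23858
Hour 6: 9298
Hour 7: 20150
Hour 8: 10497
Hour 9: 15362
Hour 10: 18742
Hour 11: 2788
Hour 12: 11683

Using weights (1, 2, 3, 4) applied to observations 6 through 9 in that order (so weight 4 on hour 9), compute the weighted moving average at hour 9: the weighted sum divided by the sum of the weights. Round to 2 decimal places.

Weighted sum: 1·9298 + 2·20150 + 3·10497 + 4·15362 = 9298 + 40300 + 31491 + 61448 = 142537
Weight total: 1 + 2 + 3 + 4 = 10
WMA = 142537 / 10 = 14253.70

14253.70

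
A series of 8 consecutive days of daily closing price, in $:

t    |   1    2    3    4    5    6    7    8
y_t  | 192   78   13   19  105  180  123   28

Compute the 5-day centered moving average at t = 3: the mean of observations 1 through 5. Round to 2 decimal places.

81.40

Sum of periods 1–5: 192 + 78 + 13 + 19 + 105 = 407
Divide by 5: 407 / 5 = 81.40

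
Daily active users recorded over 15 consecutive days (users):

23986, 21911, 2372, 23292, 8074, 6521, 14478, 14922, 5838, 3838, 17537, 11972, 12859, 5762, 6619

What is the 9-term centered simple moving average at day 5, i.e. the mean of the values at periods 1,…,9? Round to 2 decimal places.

13488.22

Sum of periods 1–9: 23986 + 21911 + 2372 + 23292 + 8074 + 6521 + 14478 + 14922 + 5838 = 121394
Divide by 9: 121394 / 9 = 13488.22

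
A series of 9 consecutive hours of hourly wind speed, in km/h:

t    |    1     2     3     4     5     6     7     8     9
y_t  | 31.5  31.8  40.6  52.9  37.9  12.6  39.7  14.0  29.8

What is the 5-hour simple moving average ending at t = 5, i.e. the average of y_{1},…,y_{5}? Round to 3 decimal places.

38.940

Sum of periods 1–5: 31.5 + 31.8 + 40.6 + 52.9 + 37.9 = 194.7
Divide by 5: 194.7 / 5 = 38.940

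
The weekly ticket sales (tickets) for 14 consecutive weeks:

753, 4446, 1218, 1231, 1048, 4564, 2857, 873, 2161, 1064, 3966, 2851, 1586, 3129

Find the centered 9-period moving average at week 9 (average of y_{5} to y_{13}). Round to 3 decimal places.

2330.000

Sum of periods 5–13: 1048 + 4564 + 2857 + 873 + 2161 + 1064 + 3966 + 2851 + 1586 = 20970
Divide by 9: 20970 / 9 = 2330.000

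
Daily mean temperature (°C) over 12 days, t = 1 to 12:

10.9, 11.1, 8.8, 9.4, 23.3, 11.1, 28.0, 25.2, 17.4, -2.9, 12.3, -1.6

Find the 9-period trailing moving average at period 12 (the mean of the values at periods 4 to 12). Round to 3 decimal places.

13.578

Sum of periods 4–12: 9.4 + 23.3 + 11.1 + 28.0 + 25.2 + 17.4 + (-2.9) + 12.3 + (-1.6) = 122.2
Divide by 9: 122.2 / 9 = 13.578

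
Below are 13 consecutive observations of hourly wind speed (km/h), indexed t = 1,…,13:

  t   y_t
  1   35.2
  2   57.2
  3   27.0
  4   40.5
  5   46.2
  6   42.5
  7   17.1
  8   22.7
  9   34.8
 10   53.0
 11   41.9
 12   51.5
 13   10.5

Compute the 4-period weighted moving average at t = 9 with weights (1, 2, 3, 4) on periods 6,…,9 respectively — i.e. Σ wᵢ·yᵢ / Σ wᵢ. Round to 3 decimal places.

28.400

Weighted sum: 1·42.5 + 2·17.1 + 3·22.7 + 4·34.8 = 42.5 + 34.2 + 68.1 + 139.2 = 284.0
Weight total: 1 + 2 + 3 + 4 = 10
WMA = 284.0 / 10 = 28.400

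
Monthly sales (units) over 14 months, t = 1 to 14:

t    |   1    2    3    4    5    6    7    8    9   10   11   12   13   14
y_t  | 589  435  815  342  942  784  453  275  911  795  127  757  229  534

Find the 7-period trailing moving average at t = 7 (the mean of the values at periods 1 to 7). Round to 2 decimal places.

622.86

Sum of periods 1–7: 589 + 435 + 815 + 342 + 942 + 784 + 453 = 4360
Divide by 7: 4360 / 7 = 622.86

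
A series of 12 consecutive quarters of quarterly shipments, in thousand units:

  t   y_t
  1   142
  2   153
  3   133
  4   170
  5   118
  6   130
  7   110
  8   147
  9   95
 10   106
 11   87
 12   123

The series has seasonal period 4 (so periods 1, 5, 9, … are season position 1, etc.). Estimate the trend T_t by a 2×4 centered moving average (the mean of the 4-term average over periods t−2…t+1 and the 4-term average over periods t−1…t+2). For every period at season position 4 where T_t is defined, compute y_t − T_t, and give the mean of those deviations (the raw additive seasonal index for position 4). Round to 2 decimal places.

29.44

Season position 4 occurs at t = 4, 8 (where T_t is defined).
t=4: T_4 = 140.6250; y_4 − T_4 = 170 − 140.6250 = 29.3750
t=8: T_8 = 117.5000; y_8 − T_8 = 147 − 117.5000 = 29.5000
Mean deviation: (29.3750 + 29.5000) / 2 = 29.44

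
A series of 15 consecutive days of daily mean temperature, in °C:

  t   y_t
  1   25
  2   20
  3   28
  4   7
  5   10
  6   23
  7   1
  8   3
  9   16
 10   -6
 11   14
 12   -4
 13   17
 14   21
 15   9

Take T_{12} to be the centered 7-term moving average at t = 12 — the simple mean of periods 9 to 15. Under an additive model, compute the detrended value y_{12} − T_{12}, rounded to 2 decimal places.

-13.57

Trend T_12 = (16 + (-6) + 14 + (-4) + 17 + 21 + 9) / 7 = 67/7 = 9.5714
Detrended value: -4 − 9.5714 = -13.57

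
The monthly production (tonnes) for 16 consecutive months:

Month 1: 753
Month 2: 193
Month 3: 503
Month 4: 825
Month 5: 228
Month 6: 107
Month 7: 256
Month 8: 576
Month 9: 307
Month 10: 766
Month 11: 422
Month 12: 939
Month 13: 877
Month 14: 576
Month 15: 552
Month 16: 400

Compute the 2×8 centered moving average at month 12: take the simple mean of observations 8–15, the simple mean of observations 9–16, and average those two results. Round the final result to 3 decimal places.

615.875

Sum over 8–15: 576 + 307 + 766 + 422 + 939 + 877 + 576 + 552 = 5015
Sum over 9–16: 307 + 766 + 422 + 939 + 877 + 576 + 552 + 400 = 4839
CMA at t=12 = (5015 + 4839) / (2·8) = 9854 / 16 = 615.875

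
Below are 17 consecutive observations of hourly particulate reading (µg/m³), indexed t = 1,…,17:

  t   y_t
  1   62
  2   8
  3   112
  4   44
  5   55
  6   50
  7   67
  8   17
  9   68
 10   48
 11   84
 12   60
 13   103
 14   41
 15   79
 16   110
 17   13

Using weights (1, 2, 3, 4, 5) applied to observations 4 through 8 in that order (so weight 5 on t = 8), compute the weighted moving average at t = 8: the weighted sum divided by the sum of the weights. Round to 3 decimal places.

Weighted sum: 1·44 + 2·55 + 3·50 + 4·67 + 5·17 = 44 + 110 + 150 + 268 + 85 = 657
Weight total: 1 + 2 + 3 + 4 + 5 = 15
WMA = 657 / 15 = 43.800

43.800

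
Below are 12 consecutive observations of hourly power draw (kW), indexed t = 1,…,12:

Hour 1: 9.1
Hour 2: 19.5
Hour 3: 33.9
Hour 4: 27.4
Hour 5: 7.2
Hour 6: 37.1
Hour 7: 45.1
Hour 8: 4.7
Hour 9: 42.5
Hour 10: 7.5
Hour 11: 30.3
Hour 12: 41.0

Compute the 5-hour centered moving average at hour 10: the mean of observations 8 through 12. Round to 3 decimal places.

Sum of periods 8–12: 4.7 + 42.5 + 7.5 + 30.3 + 41.0 = 126.0
Divide by 5: 126.0 / 5 = 25.200

25.200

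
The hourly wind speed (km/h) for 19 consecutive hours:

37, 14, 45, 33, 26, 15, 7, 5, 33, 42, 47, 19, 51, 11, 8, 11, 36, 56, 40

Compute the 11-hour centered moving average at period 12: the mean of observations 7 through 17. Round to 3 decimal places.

24.545

Sum of periods 7–17: 7 + 5 + 33 + 42 + 47 + 19 + 51 + 11 + 8 + 11 + 36 = 270
Divide by 11: 270 / 11 = 24.545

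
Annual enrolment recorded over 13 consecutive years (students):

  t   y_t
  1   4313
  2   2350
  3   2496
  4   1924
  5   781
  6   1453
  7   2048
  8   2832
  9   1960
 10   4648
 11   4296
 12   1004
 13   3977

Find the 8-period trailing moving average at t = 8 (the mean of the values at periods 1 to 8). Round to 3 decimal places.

Sum of periods 1–8: 4313 + 2350 + 2496 + 1924 + 781 + 1453 + 2048 + 2832 = 18197
Divide by 8: 18197 / 8 = 2274.625

2274.625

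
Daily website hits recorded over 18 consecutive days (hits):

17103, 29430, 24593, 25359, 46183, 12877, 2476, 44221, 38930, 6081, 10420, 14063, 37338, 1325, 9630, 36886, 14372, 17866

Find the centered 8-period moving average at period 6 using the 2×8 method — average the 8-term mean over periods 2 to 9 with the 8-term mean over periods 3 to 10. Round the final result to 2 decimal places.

Sum over 2–9: 29430 + 24593 + 25359 + 46183 + 12877 + 2476 + 44221 + 38930 = 224069
Sum over 3–10: 24593 + 25359 + 46183 + 12877 + 2476 + 44221 + 38930 + 6081 = 200720
CMA at t=6 = (224069 + 200720) / (2·8) = 424789 / 16 = 26549.31

26549.31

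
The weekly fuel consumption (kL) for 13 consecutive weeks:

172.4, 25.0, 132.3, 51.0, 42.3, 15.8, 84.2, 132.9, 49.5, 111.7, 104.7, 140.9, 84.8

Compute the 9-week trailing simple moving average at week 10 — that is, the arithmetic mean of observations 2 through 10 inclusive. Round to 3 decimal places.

Sum of periods 2–10: 25.0 + 132.3 + 51.0 + 42.3 + 15.8 + 84.2 + 132.9 + 49.5 + 111.7 = 644.7
Divide by 9: 644.7 / 9 = 71.633

71.633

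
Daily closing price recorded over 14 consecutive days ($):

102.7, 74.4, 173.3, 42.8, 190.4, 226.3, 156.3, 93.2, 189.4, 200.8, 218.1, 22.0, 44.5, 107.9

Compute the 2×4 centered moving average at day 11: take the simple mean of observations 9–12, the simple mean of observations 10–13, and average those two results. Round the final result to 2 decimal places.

139.46

Sum over 9–12: 189.4 + 200.8 + 218.1 + 22.0 = 630.3
Sum over 10–13: 200.8 + 218.1 + 22.0 + 44.5 = 485.4
CMA at t=11 = (630.3 + 485.4) / (2·4) = 1115.7 / 8 = 139.46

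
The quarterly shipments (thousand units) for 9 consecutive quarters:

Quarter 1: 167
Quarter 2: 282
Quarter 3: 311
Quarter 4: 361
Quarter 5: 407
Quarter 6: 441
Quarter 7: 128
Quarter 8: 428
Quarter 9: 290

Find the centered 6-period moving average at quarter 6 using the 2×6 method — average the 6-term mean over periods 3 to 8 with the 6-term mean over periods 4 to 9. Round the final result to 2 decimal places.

344.25

Sum over 3–8: 311 + 361 + 407 + 441 + 128 + 428 = 2076
Sum over 4–9: 361 + 407 + 441 + 128 + 428 + 290 = 2055
CMA at t=6 = (2076 + 2055) / (2·6) = 4131 / 12 = 344.25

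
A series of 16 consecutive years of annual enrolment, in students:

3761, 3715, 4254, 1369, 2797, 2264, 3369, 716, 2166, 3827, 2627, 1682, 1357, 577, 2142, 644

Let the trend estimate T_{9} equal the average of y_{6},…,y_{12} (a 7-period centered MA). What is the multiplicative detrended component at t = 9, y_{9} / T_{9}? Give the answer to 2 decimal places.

0.91

Trend T_9 = (2264 + 3369 + 716 + 2166 + 3827 + 2627 + 1682) / 7 = 16651/7 = 2378.7143
Ratio to trend: 2166 / 2378.7143 = 0.91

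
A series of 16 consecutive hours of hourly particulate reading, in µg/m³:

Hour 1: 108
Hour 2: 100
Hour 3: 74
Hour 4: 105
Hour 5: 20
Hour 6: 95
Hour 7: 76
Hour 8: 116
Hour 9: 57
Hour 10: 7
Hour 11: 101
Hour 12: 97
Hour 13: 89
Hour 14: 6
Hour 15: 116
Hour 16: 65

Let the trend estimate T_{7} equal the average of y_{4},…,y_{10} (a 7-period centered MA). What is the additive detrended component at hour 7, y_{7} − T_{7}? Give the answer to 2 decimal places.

8.00

Trend T_7 = (105 + 20 + 95 + 76 + 116 + 57 + 7) / 7 = 476/7 = 68.0000
Detrended value: 76 − 68.0000 = 8.00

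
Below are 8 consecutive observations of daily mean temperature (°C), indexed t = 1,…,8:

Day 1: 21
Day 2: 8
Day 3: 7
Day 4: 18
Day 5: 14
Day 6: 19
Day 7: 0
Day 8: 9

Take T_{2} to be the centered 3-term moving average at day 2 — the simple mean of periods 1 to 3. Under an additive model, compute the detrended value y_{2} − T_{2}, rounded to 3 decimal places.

Trend T_2 = (21 + 8 + 7) / 3 = 36/3 = 12.00000
Detrended value: 8 − 12.00000 = -4.000

-4.000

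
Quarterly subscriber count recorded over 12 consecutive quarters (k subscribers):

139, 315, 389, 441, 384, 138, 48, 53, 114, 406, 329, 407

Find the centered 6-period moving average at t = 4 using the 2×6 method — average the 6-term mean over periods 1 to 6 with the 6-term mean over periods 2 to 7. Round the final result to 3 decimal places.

293.417

Sum over 1–6: 139 + 315 + 389 + 441 + 384 + 138 = 1806
Sum over 2–7: 315 + 389 + 441 + 384 + 138 + 48 = 1715
CMA at t=4 = (1806 + 1715) / (2·6) = 3521 / 12 = 293.417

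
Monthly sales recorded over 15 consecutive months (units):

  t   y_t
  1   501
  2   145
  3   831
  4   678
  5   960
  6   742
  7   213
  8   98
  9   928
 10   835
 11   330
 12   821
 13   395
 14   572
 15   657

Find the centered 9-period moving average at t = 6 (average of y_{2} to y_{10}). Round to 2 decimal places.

Sum of periods 2–10: 145 + 831 + 678 + 960 + 742 + 213 + 98 + 928 + 835 = 5430
Divide by 9: 5430 / 9 = 603.33

603.33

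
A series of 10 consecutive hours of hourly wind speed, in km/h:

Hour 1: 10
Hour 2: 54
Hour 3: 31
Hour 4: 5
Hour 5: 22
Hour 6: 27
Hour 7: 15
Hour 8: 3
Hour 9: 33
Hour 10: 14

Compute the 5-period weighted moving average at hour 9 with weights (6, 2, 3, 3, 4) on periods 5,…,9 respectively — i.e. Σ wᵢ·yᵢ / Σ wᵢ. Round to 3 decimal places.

Weighted sum: 6·22 + 2·27 + 3·15 + 3·3 + 4·33 = 132 + 54 + 45 + 9 + 132 = 372
Weight total: 6 + 2 + 3 + 3 + 4 = 18
WMA = 372 / 18 = 20.667

20.667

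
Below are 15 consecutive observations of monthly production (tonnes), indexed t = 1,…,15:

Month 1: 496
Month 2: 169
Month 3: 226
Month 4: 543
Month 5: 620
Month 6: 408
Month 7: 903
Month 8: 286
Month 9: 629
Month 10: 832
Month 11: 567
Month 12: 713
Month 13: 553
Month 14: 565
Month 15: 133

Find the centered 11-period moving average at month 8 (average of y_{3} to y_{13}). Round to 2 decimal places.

Sum of periods 3–13: 226 + 543 + 620 + 408 + 903 + 286 + 629 + 832 + 567 + 713 + 553 = 6280
Divide by 11: 6280 / 11 = 570.91

570.91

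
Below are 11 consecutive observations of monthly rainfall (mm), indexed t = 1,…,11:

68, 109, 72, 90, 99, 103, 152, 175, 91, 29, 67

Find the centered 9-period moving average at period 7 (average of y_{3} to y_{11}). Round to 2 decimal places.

Sum of periods 3–11: 72 + 90 + 99 + 103 + 152 + 175 + 91 + 29 + 67 = 878
Divide by 9: 878 / 9 = 97.56

97.56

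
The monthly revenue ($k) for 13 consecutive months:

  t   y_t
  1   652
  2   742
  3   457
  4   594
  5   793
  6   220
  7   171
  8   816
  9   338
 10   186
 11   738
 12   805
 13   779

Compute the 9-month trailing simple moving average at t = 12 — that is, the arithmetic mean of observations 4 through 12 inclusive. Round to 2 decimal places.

517.89

Sum of periods 4–12: 594 + 793 + 220 + 171 + 816 + 338 + 186 + 738 + 805 = 4661
Divide by 9: 4661 / 9 = 517.89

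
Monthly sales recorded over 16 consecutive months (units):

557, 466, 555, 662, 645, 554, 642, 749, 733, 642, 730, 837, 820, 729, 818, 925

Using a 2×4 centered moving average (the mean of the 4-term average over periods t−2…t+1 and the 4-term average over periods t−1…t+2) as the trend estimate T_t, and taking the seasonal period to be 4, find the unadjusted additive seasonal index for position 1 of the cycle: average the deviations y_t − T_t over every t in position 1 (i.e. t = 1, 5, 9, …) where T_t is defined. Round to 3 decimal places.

Season position 1 occurs at t = 5, 9, 13 (where T_t is defined).
t=5: T_5 = 614.87500; y_5 − T_5 = 645 − 614.87500 = 30.12500
t=9: T_9 = 702.50000; y_9 − T_9 = 733 − 702.50000 = 30.50000
t=13: T_13 = 790.00000; y_13 − T_13 = 820 − 790.00000 = 30.00000
Mean deviation: (30.12500 + 30.50000 + 30.00000) / 3 = 30.208

30.208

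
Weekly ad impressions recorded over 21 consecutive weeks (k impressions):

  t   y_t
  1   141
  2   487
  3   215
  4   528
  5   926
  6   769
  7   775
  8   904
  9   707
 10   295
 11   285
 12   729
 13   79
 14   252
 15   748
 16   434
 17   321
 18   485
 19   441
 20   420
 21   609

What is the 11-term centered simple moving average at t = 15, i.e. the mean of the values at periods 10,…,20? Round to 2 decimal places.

408.09

Sum of periods 10–20: 295 + 285 + 729 + 79 + 252 + 748 + 434 + 321 + 485 + 441 + 420 = 4489
Divide by 11: 4489 / 11 = 408.09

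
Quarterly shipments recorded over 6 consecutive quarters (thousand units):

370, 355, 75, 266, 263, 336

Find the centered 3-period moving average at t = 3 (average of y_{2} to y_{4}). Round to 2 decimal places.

232.00

Sum of periods 2–4: 355 + 75 + 266 = 696
Divide by 3: 696 / 3 = 232.00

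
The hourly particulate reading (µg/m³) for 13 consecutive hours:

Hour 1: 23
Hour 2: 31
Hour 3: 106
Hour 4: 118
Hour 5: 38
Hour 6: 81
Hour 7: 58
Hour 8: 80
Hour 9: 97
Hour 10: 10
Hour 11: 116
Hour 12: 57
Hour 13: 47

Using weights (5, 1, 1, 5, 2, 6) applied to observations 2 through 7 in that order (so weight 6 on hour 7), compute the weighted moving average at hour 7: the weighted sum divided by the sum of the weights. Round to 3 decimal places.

Weighted sum: 5·31 + 1·106 + 1·118 + 5·38 + 2·81 + 6·58 = 155 + 106 + 118 + 190 + 162 + 348 = 1079
Weight total: 5 + 1 + 1 + 5 + 2 + 6 = 20
WMA = 1079 / 20 = 53.950

53.950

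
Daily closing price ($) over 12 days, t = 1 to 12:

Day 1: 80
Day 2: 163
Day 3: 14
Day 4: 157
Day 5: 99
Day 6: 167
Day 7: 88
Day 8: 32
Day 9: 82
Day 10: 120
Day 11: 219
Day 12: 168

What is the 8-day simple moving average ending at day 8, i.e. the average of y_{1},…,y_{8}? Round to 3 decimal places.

100.000

Sum of periods 1–8: 80 + 163 + 14 + 157 + 99 + 167 + 88 + 32 = 800
Divide by 8: 800 / 8 = 100.000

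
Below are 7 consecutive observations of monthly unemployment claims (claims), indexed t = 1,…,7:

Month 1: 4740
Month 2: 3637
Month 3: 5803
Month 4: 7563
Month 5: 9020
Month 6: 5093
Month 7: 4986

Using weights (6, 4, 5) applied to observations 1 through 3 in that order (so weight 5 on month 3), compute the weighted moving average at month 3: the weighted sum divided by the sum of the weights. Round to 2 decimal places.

Weighted sum: 6·4740 + 4·3637 + 5·5803 = 28440 + 14548 + 29015 = 72003
Weight total: 6 + 4 + 5 = 15
WMA = 72003 / 15 = 4800.20

4800.20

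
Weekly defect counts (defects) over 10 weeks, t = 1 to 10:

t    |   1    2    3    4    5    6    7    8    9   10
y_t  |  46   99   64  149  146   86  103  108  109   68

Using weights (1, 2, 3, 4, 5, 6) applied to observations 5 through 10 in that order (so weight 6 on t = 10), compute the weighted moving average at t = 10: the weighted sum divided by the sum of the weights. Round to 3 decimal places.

Weighted sum: 1·146 + 2·86 + 3·103 + 4·108 + 5·109 + 6·68 = 146 + 172 + 309 + 432 + 545 + 408 = 2012
Weight total: 1 + 2 + 3 + 4 + 5 + 6 = 21
WMA = 2012 / 21 = 95.810

95.810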